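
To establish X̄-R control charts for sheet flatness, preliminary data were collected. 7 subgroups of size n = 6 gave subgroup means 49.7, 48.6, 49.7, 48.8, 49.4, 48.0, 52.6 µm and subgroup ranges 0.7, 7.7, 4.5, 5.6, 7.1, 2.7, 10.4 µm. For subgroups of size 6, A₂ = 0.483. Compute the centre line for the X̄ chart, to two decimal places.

X̄̄ = (49.7 + 48.6 + 49.7 + 48.8 + 49.4 + 48.0 + 52.6) / 7 = 346.8000 / 7 = 49.5429
CL = X̄̄ = 49.5429

49.54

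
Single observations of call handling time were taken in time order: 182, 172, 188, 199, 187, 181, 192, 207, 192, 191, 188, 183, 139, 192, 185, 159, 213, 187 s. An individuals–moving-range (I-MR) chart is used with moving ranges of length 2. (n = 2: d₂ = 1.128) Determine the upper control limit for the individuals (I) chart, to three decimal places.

X̄ = (182 + 172 + 188 + 199 + 187 + 181 + 192 + 207 + 192 + 191 + 188 + 183 + 139 + 192 + 185 + 159 + 213 + 187) / 18 = 185.3889
Moving ranges: 10, 16, 11, 12, 6, 11, 15, 15, 1, 3, 5, 44, 53, 7, 26, 54, 26; M̄R̄ = 315.0000 / 17 = 18.5294
UCL = X̄ + 3·M̄R̄/d₂ = 185.3889 + 3 × 18.5294 / 1.128 = 234.6692

234.669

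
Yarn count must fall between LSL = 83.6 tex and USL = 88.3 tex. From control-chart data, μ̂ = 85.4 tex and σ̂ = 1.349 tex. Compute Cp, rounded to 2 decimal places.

0.58

Cp = (USL − LSL) / (6σ̂) = (88.3 − 83.6) / (6 × 1.349) = 4.7000 / 8.0940 = 0.5807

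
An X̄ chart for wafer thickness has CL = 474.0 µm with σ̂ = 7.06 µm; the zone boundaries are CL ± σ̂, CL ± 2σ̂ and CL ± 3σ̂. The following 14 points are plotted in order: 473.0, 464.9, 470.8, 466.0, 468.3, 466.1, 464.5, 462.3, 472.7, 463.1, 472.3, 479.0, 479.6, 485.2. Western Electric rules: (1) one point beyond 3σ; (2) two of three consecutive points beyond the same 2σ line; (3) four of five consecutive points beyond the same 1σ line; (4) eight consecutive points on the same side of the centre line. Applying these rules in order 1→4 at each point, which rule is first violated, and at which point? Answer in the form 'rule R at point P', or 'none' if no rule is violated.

Zone of each point (C = within 1σ̂, B = 1σ̂–2σ̂, A = 2σ̂–3σ̂, * = beyond 3σ̂; sign = side of CL): 1:-C, 2:-B, 3:-C, 4:-B, 5:-C, 6:-B, 7:-B, 8:-B, 9:-C, 10:-B, 11:-C, 12:+C, 13:+C, 14:+B
Rule 3 (four of five consecutive points beyond the same 1σ limit) is satisfied at point 8.

rule 3 at point 8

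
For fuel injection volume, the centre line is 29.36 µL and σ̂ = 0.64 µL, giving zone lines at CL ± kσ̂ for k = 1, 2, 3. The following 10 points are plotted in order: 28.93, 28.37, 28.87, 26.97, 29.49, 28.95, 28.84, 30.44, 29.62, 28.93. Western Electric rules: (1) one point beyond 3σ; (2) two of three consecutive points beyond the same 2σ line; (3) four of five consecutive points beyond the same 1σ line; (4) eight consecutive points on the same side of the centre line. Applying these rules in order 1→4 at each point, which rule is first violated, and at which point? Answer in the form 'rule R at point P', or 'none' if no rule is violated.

Zone of each point (C = within 1σ̂, B = 1σ̂–2σ̂, A = 2σ̂–3σ̂, * = beyond 3σ̂; sign = side of CL): 1:-C, 2:-B, 3:-C, 4:-*, 5:+C, 6:-C, 7:-C, 8:+B, 9:+C, 10:-C
Rule 1 (one point beyond the 3σ limits) is satisfied at point 4.

rule 1 at point 4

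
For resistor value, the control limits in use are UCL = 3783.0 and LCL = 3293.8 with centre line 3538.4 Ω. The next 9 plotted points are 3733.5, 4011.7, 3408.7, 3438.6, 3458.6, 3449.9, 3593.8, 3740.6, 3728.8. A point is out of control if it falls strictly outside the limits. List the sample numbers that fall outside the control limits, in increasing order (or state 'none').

2

Compare each point to [3293.8, 3783.0]: sample 2 = 4011.7 > UCL.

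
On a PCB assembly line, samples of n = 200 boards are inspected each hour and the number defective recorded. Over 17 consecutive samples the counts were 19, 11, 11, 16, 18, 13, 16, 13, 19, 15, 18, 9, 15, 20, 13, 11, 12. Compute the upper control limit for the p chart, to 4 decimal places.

p̄ = Σdᵢ / (k·n) = 249 / (17 × 200) = 0.07324
UCL = p̄ + 3·√(p̄(1−p̄)/n) = 0.07324 + 3 × √(0.07324×0.92676/200) = 0.07324 + 3 × 0.01842 = 0.12850

0.1285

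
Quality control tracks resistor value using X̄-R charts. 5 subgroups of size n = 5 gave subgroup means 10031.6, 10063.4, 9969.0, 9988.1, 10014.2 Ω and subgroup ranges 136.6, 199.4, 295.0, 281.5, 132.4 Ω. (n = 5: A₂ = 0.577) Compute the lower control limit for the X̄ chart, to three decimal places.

X̄̄ = (10031.6 + 10063.4 + 9969.0 + 9988.1 + 10014.2) / 5 = 50066.3000 / 5 = 10013.2600
R̄ = (136.6 + 199.4 + 295.0 + 281.5 + 132.4) / 5 = 1044.9000 / 5 = 208.9800
LCL = X̄̄ − A₂·R̄ = 10013.2600 − 0.577 × 208.9800 = 9892.6785

9892.679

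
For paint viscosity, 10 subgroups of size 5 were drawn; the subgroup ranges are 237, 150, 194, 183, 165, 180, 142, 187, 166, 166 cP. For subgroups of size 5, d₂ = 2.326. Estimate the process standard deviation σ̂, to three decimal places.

R̄ = (237 + 150 + 194 + 183 + 165 + 180 + 142 + 187 + 166 + 166) / 10 = 177.0000
σ̂ = R̄ / d₂ = 177.0000 / 2.326 = 76.0963

76.096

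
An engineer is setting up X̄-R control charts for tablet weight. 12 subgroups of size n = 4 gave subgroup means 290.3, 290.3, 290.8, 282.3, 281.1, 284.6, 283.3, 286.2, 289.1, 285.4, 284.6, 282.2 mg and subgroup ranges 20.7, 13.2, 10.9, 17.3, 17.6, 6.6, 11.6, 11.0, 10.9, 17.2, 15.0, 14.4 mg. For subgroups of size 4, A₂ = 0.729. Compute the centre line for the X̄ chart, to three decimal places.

X̄̄ = (290.3 + 290.3 + 290.8 + 282.3 + 281.1 + 284.6 + 283.3 + 286.2 + 289.1 + 285.4 + 284.6 + 282.2) / 12 = 3430.2000 / 12 = 285.8500
CL = X̄̄ = 285.8500

285.850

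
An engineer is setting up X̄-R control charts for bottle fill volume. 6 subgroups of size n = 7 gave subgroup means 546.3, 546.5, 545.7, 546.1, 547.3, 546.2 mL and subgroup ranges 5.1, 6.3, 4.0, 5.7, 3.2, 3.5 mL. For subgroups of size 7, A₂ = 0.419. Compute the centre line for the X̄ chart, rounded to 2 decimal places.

X̄̄ = (546.3 + 546.5 + 545.7 + 546.1 + 547.3 + 546.2) / 6 = 3278.1000 / 6 = 546.3500
CL = X̄̄ = 546.3500

546.35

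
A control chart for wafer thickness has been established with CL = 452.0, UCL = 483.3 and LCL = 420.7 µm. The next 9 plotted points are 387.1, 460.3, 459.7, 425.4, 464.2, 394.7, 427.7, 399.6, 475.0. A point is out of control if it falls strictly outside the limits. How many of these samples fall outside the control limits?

Compare each point to [420.7, 483.3]: sample 1 = 387.1 < LCL; sample 6 = 394.7 < LCL; sample 8 = 399.6 < LCL.

3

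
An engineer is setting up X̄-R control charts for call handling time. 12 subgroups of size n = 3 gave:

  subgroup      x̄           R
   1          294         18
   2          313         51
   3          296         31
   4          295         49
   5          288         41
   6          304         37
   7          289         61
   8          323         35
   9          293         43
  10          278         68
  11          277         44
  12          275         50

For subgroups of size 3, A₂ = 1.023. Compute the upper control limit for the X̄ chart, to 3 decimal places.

338.762

X̄̄ = (294 + 313 + 296 + 295 + 288 + 304 + 289 + 323 + 293 + 278 + 277 + 275) / 12 = 3525.0000 / 12 = 293.7500
R̄ = (18 + 51 + 31 + 49 + 41 + 37 + 61 + 35 + 43 + 68 + 44 + 50) / 12 = 528.0000 / 12 = 44.0000
UCL = X̄̄ + A₂·R̄ = 293.7500 + 1.023 × 44.0000 = 338.7620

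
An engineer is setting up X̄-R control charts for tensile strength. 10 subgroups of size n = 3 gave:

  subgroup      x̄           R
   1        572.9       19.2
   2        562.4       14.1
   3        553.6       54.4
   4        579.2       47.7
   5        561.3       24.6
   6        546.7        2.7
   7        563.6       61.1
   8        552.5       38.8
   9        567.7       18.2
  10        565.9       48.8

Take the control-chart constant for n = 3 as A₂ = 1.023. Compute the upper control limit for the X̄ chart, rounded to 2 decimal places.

596.30

X̄̄ = (572.9 + 562.4 + 553.6 + 579.2 + 561.3 + 546.7 + 563.6 + 552.5 + 567.7 + 565.9) / 10 = 5625.8000 / 10 = 562.5800
R̄ = (19.2 + 14.1 + 54.4 + 47.7 + 24.6 + 2.7 + 61.1 + 38.8 + 18.2 + 48.8) / 10 = 329.6000 / 10 = 32.9600
UCL = X̄̄ + A₂·R̄ = 562.5800 + 1.023 × 32.9600 = 596.2981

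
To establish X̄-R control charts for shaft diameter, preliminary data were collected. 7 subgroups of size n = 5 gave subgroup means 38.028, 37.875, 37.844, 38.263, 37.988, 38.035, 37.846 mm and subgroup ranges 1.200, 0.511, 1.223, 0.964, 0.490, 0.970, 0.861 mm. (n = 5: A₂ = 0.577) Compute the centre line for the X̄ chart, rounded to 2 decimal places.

X̄̄ = (38.028 + 37.875 + 37.844 + 38.263 + 37.988 + 38.035 + 37.846) / 7 = 265.8790 / 7 = 37.9827
CL = X̄̄ = 37.9827

37.98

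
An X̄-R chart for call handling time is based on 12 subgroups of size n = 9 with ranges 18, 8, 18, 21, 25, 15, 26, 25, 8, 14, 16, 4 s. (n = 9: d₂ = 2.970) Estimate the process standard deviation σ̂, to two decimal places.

R̄ = (18 + 8 + 18 + 21 + 25 + 15 + 26 + 25 + 8 + 14 + 16 + 4) / 12 = 16.5000
σ̂ = R̄ / d₂ = 16.5000 / 2.970 = 5.5556

5.56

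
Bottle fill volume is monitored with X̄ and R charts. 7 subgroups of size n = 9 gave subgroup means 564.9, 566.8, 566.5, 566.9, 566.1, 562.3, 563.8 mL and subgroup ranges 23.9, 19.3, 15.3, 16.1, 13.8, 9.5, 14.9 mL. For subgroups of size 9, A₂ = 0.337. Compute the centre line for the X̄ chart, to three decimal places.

565.329

X̄̄ = (564.9 + 566.8 + 566.5 + 566.9 + 566.1 + 562.3 + 563.8) / 7 = 3957.3000 / 7 = 565.3286
CL = X̄̄ = 565.3286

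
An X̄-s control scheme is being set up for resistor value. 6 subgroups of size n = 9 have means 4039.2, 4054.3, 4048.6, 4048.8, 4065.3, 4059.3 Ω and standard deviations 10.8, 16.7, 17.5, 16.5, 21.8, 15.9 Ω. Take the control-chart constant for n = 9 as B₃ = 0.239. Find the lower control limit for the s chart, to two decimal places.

3.95

s̄ = (10.8 + 16.7 + 17.5 + 16.5 + 21.8 + 15.9) / 6 = 16.5333
LCL_s = B₃·s̄ = 0.239 × 16.5333 = 3.9515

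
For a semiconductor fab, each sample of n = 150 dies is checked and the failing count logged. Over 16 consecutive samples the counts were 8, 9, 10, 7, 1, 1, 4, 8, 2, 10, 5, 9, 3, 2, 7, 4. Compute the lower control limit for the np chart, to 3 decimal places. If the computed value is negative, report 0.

0.000

p̄ = Σdᵢ / (k·n) = 90 / (16 × 150) = 0.03750
LCL = np̄ − 3·√(np̄(1−p̄)) = 5.6250 − 3 × 2.3268 = -1.3554 → 0 (negative, so LCL = 0)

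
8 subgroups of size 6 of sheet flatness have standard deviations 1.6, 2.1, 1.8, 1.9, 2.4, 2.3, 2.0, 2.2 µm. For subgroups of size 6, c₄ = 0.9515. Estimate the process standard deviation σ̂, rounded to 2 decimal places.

s̄ = (1.6 + 2.1 + 1.8 + 1.9 + 2.4 + 2.3 + 2.0 + 2.2) / 8 = 2.0375
σ̂ = s̄ / c₄ = 2.0375 / 0.9515 = 2.1414

2.14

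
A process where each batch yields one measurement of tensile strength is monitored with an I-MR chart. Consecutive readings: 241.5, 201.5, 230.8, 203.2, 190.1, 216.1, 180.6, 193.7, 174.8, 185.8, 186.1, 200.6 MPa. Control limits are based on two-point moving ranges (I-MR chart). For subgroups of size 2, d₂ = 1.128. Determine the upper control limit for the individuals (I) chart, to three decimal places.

255.840

X̄ = (241.5 + 201.5 + 230.8 + 203.2 + 190.1 + 216.1 + 180.6 + 193.7 + 174.8 + 185.8 + 186.1 + 200.6) / 12 = 200.4000
Moving ranges: 40.0, 29.3, 27.6, 13.1, 26.0, 35.5, 13.1, 18.9, 11.0, 0.3, 14.5; M̄R̄ = 229.3000 / 11 = 20.8455
UCL = X̄ + 3·M̄R̄/d₂ = 200.4000 + 3 × 20.8455 / 1.128 = 255.8400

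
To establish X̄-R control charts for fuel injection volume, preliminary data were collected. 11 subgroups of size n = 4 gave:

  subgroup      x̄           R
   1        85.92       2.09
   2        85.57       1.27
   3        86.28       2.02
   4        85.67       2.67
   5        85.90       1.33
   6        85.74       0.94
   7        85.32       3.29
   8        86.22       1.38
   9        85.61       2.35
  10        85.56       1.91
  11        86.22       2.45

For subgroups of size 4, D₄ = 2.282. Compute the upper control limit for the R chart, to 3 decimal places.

R̄ = (2.09 + 1.27 + 2.02 + 2.67 + 1.33 + 0.94 + 3.29 + 1.38 + 2.35 + 1.91 + 2.45) / 11 = 21.7000 / 11 = 1.9727
UCL_R = D₄·R̄ = 2.282 × 1.9727 = 4.5018

4.502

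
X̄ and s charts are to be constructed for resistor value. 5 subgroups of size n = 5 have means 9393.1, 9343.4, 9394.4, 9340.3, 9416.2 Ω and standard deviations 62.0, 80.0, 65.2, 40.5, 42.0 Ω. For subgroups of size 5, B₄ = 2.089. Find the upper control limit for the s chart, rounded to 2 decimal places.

121.04

s̄ = (62.0 + 80.0 + 65.2 + 40.5 + 42.0) / 5 = 57.9400
UCL_s = B₄·s̄ = 2.089 × 57.9400 = 121.0367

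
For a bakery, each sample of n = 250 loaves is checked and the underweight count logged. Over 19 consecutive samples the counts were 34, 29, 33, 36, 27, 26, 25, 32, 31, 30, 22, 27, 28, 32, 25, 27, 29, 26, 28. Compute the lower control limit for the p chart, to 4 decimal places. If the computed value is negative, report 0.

0.0546

p̄ = Σdᵢ / (k·n) = 547 / (19 × 250) = 0.11516
LCL = p̄ − 3·√(p̄(1−p̄)/n) = 0.11516 − 3 × 0.02019 = 0.05459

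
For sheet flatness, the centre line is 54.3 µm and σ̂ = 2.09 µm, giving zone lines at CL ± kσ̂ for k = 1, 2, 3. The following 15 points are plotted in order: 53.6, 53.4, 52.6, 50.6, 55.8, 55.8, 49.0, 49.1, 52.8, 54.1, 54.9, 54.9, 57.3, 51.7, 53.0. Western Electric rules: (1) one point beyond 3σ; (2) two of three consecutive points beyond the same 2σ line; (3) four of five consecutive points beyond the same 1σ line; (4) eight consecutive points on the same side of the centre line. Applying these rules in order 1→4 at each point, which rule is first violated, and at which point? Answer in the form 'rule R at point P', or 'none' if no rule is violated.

Zone of each point (C = within 1σ̂, B = 1σ̂–2σ̂, A = 2σ̂–3σ̂, * = beyond 3σ̂; sign = side of CL): 1:-C, 2:-C, 3:-C, 4:-B, 5:+C, 6:+C, 7:-A, 8:-A, 9:-C, 10:-C, 11:+C, 12:+C, 13:+B, 14:-B, 15:-C
Rule 2 (two of three consecutive points beyond the same 2σ limit) is satisfied at point 8.

rule 2 at point 8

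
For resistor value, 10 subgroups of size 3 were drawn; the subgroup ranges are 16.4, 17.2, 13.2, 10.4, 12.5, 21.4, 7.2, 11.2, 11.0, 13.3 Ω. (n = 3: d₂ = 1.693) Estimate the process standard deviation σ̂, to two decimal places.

R̄ = (16.4 + 17.2 + 13.2 + 10.4 + 12.5 + 21.4 + 7.2 + 11.2 + 11.0 + 13.3) / 10 = 13.3800
σ̂ = R̄ / d₂ = 13.3800 / 1.693 = 7.9031

7.90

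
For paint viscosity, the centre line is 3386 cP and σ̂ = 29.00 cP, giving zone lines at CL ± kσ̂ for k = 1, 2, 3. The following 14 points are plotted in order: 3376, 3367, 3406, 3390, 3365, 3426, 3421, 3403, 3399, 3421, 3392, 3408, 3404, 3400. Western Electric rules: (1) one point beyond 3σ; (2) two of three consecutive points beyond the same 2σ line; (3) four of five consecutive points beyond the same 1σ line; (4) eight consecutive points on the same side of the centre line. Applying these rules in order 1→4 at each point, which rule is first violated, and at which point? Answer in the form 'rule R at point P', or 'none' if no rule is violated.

rule 4 at point 13

Zone of each point (C = within 1σ̂, B = 1σ̂–2σ̂, A = 2σ̂–3σ̂, * = beyond 3σ̂; sign = side of CL): 1:-C, 2:-C, 3:+C, 4:+C, 5:-C, 6:+B, 7:+B, 8:+C, 9:+C, 10:+B, 11:+C, 12:+C, 13:+C, 14:+C
Rule 4 (eight consecutive points on the same side of the centre line) is satisfied at point 13.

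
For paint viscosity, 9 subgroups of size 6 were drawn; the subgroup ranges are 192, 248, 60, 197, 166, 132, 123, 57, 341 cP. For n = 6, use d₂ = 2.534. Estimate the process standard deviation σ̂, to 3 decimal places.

R̄ = (192 + 248 + 60 + 197 + 166 + 132 + 123 + 57 + 341) / 9 = 168.4444
σ̂ = R̄ / d₂ = 168.4444 / 2.534 = 66.4737

66.474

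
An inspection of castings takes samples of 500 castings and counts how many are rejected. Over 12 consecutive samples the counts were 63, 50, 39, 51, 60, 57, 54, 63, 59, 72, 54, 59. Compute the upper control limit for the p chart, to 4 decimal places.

p̄ = Σdᵢ / (k·n) = 681 / (12 × 500) = 0.11350
UCL = p̄ + 3·√(p̄(1−p̄)/n) = 0.11350 + 3 × √(0.11350×0.88650/500) = 0.11350 + 3 × 0.01419 = 0.15606

0.1561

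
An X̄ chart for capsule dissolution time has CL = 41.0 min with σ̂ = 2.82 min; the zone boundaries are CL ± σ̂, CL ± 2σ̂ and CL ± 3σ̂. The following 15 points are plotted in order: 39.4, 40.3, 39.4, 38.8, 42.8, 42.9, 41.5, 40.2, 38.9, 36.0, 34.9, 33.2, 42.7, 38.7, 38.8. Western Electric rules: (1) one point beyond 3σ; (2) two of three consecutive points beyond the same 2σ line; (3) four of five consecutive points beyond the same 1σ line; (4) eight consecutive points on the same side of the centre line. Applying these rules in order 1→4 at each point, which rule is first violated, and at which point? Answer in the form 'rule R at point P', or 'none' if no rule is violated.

rule 2 at point 12

Zone of each point (C = within 1σ̂, B = 1σ̂–2σ̂, A = 2σ̂–3σ̂, * = beyond 3σ̂; sign = side of CL): 1:-C, 2:-C, 3:-C, 4:-C, 5:+C, 6:+C, 7:+C, 8:-C, 9:-C, 10:-B, 11:-A, 12:-A, 13:+C, 14:-C, 15:-C
Rule 2 (two of three consecutive points beyond the same 2σ limit) is satisfied at point 12.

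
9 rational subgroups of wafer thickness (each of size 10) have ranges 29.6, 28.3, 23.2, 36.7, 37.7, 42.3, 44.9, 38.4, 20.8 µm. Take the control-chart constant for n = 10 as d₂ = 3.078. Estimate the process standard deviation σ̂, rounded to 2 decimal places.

R̄ = (29.6 + 28.3 + 23.2 + 36.7 + 37.7 + 42.3 + 44.9 + 38.4 + 20.8) / 9 = 33.5444
σ̂ = R̄ / d₂ = 33.5444 / 3.078 = 10.8981

10.90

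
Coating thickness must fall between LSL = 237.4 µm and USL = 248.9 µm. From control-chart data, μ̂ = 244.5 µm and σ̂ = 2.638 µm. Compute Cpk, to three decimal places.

0.556

Cpu = (USL − μ̂) / (3σ̂) = (248.9 − 244.5) / (3 × 2.638) = 0.5560; Cpl = (μ̂ − LSL) / (3σ̂) = (244.5 − 237.4) / (3 × 2.638) = 0.8971; Cpk = min(Cpu, Cpl) = 0.5560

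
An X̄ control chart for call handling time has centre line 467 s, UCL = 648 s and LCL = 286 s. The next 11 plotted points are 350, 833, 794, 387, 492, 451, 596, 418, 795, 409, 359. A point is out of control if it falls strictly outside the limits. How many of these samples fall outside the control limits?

3

Compare each point to [286, 648]: sample 2 = 833 > UCL; sample 3 = 794 > UCL; sample 9 = 795 > UCL.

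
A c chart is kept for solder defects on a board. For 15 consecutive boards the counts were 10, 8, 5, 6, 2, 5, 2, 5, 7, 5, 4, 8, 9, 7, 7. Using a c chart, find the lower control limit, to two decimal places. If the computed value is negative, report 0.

0.00

c̄ = (10 + 8 + 5 + 6 + 2 + 5 + 2 + 5 + 7 + 5 + 4 + 8 + 9 + 7 + 7) / 15 = 90 / 15 = 6.0000
LCL = c̄ − 3√c̄ = 6.0000 − 3 × 2.4495 = -1.3485 → 0 (cannot be negative)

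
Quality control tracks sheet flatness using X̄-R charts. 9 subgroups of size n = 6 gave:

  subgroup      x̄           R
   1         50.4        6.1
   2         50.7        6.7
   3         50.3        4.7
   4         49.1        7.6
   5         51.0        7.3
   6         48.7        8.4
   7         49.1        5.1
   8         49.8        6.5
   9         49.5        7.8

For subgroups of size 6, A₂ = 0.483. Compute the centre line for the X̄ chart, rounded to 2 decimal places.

49.84

X̄̄ = (50.4 + 50.7 + 50.3 + 49.1 + 51.0 + 48.7 + 49.1 + 49.8 + 49.5) / 9 = 448.6000 / 9 = 49.8444
CL = X̄̄ = 49.8444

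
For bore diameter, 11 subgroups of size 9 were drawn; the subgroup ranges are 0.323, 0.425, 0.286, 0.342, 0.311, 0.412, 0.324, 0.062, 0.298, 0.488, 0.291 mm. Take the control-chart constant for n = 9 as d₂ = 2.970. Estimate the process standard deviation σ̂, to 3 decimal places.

0.109

R̄ = (0.323 + 0.425 + 0.286 + 0.342 + 0.311 + 0.412 + 0.324 + 0.062 + 0.298 + 0.488 + 0.291) / 11 = 0.3238
σ̂ = R̄ / d₂ = 0.3238 / 2.970 = 0.1090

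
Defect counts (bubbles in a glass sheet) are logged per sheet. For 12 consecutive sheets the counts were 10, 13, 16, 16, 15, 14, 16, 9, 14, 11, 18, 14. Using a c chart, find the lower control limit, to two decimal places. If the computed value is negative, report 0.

2.68

c̄ = (10 + 13 + 16 + 16 + 15 + 14 + 16 + 9 + 14 + 11 + 18 + 14) / 12 = 166 / 12 = 13.8333
LCL = c̄ − 3√c̄ = 13.8333 − 3 × 3.7193 = 2.6754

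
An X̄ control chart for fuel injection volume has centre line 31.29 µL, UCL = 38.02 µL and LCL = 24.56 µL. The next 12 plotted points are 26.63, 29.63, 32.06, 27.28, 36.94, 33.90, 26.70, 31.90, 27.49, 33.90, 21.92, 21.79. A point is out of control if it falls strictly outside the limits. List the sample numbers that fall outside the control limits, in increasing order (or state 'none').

11, 12

Compare each point to [24.56, 38.02]: sample 11 = 21.92 < LCL; sample 12 = 21.79 < LCL.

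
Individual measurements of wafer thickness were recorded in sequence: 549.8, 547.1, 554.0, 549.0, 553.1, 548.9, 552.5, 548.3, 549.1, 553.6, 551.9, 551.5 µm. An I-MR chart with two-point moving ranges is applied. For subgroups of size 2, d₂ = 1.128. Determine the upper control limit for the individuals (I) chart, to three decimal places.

X̄ = (549.8 + 547.1 + 554.0 + 549.0 + 553.1 + 548.9 + 552.5 + 548.3 + 549.1 + 553.6 + 551.9 + 551.5) / 12 = 550.7333
Moving ranges: 2.7, 6.9, 5.0, 4.1, 4.2, 3.6, 4.2, 0.8, 4.5, 1.7, 0.4; M̄R̄ = 38.1000 / 11 = 3.4636
UCL = X̄ + 3·M̄R̄/d₂ = 550.7333 + 3 × 3.4636 / 1.128 = 559.9451

559.945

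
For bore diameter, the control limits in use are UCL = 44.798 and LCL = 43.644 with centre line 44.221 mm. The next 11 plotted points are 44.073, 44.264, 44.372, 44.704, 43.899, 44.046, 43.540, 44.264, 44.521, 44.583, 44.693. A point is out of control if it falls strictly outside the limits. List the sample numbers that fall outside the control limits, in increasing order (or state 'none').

Compare each point to [43.644, 44.798]: sample 7 = 43.540 < LCL.

7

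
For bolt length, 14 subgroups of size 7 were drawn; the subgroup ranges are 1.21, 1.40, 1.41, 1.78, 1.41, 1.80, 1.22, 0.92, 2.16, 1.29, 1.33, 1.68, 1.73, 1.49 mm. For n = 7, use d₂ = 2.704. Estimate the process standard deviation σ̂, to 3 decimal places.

0.550

R̄ = (1.21 + 1.40 + 1.41 + 1.78 + 1.41 + 1.80 + 1.22 + 0.92 + 2.16 + 1.29 + 1.33 + 1.68 + 1.73 + 1.49) / 14 = 1.4879
σ̂ = R̄ / d₂ = 1.4879 / 2.704 = 0.5502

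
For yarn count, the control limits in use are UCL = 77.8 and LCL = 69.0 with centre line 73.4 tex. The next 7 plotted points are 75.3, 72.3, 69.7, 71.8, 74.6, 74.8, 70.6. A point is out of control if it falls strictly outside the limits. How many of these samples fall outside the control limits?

All 7 points lie within [69.0, 77.8].

0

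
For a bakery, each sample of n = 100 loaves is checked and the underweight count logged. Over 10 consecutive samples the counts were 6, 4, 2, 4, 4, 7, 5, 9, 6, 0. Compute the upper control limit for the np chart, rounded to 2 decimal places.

11.05

p̄ = Σdᵢ / (k·n) = 47 / (10 × 100) = 0.04700
UCL = np̄ + 3·√(np̄(1−p̄)) = 4.7000 + 3 × √(4.7000×0.95300) = 4.7000 + 3 × 2.1164 = 11.0492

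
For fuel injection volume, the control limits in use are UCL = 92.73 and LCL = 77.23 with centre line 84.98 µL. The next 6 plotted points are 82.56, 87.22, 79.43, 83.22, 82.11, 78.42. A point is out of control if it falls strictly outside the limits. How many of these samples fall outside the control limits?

All 6 points lie within [77.23, 92.73].

0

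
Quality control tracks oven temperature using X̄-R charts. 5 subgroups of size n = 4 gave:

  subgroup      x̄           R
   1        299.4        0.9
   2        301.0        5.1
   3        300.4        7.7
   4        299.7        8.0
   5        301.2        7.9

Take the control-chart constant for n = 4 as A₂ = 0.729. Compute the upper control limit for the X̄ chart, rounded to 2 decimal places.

304.66

X̄̄ = (299.4 + 301.0 + 300.4 + 299.7 + 301.2) / 5 = 1501.7000 / 5 = 300.3400
R̄ = (0.9 + 5.1 + 7.7 + 8.0 + 7.9) / 5 = 29.6000 / 5 = 5.9200
UCL = X̄̄ + A₂·R̄ = 300.3400 + 0.729 × 5.9200 = 304.6557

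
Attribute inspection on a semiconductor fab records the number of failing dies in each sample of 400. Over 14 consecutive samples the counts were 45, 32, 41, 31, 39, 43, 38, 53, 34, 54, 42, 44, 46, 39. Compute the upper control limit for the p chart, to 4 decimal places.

0.1495

p̄ = Σdᵢ / (k·n) = 581 / (14 × 400) = 0.10375
UCL = p̄ + 3·√(p̄(1−p̄)/n) = 0.10375 + 3 × √(0.10375×0.89625/400) = 0.10375 + 3 × 0.01525 = 0.14949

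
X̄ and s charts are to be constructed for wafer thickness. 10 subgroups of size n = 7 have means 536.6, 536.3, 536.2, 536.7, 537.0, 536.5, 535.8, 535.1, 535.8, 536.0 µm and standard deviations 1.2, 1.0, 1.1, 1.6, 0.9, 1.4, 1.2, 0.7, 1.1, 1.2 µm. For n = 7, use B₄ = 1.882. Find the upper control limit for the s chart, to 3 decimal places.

s̄ = (1.2 + 1.0 + 1.1 + 1.6 + 0.9 + 1.4 + 1.2 + 0.7 + 1.1 + 1.2) / 10 = 1.1400
UCL_s = B₄·s̄ = 1.882 × 1.1400 = 2.1455

2.145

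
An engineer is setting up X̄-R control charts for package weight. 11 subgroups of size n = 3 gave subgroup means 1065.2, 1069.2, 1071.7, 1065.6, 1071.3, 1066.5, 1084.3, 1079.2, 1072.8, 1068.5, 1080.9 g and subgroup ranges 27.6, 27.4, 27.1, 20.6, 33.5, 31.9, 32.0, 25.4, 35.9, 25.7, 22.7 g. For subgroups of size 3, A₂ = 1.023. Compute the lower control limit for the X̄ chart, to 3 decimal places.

1043.480

X̄̄ = (1065.2 + 1069.2 + 1071.7 + 1065.6 + 1071.3 + 1066.5 + 1084.3 + 1079.2 + 1072.8 + 1068.5 + 1080.9) / 11 = 11795.2000 / 11 = 1072.2909
R̄ = (27.6 + 27.4 + 27.1 + 20.6 + 33.5 + 31.9 + 32.0 + 25.4 + 35.9 + 25.7 + 22.7) / 11 = 309.8000 / 11 = 28.1636
LCL = X̄̄ − A₂·R̄ = 1072.2909 − 1.023 × 28.1636 = 1043.4795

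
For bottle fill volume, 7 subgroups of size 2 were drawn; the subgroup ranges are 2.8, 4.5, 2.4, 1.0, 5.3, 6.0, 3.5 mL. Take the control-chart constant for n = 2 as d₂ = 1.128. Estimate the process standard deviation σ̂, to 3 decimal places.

R̄ = (2.8 + 4.5 + 2.4 + 1.0 + 5.3 + 6.0 + 3.5) / 7 = 3.6429
σ̂ = R̄ / d₂ = 3.6429 / 1.128 = 3.2295

3.229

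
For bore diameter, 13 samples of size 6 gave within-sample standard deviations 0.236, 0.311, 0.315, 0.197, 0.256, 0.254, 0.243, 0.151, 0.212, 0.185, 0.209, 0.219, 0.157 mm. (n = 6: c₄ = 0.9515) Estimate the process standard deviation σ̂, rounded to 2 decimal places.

0.24

s̄ = (0.236 + 0.311 + 0.315 + 0.197 + 0.256 + 0.254 + 0.243 + 0.151 + 0.212 + 0.185 + 0.209 + 0.219 + 0.157) / 13 = 0.2265
σ̂ = s̄ / c₄ = 0.2265 / 0.9515 = 0.2381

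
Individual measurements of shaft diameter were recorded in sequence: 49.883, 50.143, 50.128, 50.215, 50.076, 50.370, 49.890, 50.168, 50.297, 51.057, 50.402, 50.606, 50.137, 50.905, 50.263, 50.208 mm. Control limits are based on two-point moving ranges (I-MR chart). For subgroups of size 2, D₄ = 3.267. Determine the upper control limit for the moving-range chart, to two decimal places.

Moving ranges: 0.260, 0.015, 0.087, 0.139, 0.294, 0.480, 0.278, 0.129, 0.760, 0.655, 0.204, 0.469, 0.768, 0.642, 0.055; M̄R̄ = 5.2350 / 15 = 0.3490
UCL_MR = D₄·M̄R̄ = 3.267 × 0.3490 = 1.1402

1.14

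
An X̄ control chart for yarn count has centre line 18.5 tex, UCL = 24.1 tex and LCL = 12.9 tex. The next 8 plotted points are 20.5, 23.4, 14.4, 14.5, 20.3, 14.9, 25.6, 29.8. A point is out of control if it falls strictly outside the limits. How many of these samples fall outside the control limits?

Compare each point to [12.9, 24.1]: sample 7 = 25.6 > UCL; sample 8 = 29.8 > UCL.

2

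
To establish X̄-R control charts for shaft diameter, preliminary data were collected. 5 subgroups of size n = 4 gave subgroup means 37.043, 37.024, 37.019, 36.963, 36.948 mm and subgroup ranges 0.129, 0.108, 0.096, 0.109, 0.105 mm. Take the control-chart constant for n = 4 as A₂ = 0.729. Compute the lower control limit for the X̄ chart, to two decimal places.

36.92

X̄̄ = (37.043 + 37.024 + 37.019 + 36.963 + 36.948) / 5 = 184.9970 / 5 = 36.9994
R̄ = (0.129 + 0.108 + 0.096 + 0.109 + 0.105) / 5 = 0.5470 / 5 = 0.1094
LCL = X̄̄ − A₂·R̄ = 36.9994 − 0.729 × 0.1094 = 36.9196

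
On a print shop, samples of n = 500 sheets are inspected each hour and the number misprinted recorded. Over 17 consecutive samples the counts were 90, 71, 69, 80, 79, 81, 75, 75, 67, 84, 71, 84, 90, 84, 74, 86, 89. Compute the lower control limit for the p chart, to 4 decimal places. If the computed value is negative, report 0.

0.1097

p̄ = Σdᵢ / (k·n) = 1349 / (17 × 500) = 0.15871
LCL = p̄ − 3·√(p̄(1−p̄)/n) = 0.15871 − 3 × 0.01634 = 0.10968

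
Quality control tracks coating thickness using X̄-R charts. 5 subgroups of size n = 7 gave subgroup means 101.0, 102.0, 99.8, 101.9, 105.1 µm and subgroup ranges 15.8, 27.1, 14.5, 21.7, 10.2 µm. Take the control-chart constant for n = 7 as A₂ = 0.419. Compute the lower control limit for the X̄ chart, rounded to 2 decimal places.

94.48

X̄̄ = (101.0 + 102.0 + 99.8 + 101.9 + 105.1) / 5 = 509.8000 / 5 = 101.9600
R̄ = (15.8 + 27.1 + 14.5 + 21.7 + 10.2) / 5 = 89.3000 / 5 = 17.8600
LCL = X̄̄ − A₂·R̄ = 101.9600 − 0.419 × 17.8600 = 94.4767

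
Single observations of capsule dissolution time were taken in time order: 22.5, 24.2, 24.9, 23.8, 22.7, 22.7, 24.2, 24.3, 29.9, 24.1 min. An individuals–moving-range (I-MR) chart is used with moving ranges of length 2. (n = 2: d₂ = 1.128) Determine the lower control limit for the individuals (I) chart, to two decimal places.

X̄ = (22.5 + 24.2 + 24.9 + 23.8 + 22.7 + 22.7 + 24.2 + 24.3 + 29.9 + 24.1) / 10 = 24.3300
Moving ranges: 1.7, 0.7, 1.1, 1.1, 0.0, 1.5, 0.1, 5.6, 5.8; M̄R̄ = 17.6000 / 9 = 1.9556
LCL = X̄ − 3·M̄R̄/d₂ = 24.3300 − 3 × 1.9556 / 1.128 = 19.1291

19.13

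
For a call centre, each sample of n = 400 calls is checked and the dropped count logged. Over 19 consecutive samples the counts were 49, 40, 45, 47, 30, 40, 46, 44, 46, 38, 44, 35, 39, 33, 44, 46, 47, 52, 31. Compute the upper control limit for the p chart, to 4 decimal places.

p̄ = Σdᵢ / (k·n) = 796 / (19 × 400) = 0.10474
UCL = p̄ + 3·√(p̄(1−p̄)/n) = 0.10474 + 3 × √(0.10474×0.89526/400) = 0.10474 + 3 × 0.01531 = 0.15067

0.1507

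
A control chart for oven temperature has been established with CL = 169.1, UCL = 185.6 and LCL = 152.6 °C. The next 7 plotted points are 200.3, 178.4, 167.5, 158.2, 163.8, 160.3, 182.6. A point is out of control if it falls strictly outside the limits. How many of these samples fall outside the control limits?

1

Compare each point to [152.6, 185.6]: sample 1 = 200.3 > UCL.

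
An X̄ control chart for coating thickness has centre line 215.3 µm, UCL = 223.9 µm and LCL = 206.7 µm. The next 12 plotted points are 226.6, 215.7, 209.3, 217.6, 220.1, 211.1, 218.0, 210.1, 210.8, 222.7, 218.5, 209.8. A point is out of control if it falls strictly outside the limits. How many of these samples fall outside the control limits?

1

Compare each point to [206.7, 223.9]: sample 1 = 226.6 > UCL.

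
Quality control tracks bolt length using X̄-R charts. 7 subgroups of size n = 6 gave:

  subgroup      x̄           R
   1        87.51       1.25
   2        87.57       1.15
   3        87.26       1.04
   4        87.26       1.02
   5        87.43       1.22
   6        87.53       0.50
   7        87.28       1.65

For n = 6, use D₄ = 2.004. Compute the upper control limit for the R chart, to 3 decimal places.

2.242

R̄ = (1.25 + 1.15 + 1.04 + 1.02 + 1.22 + 0.50 + 1.65) / 7 = 7.8300 / 7 = 1.1186
UCL_R = D₄·R̄ = 2.004 × 1.1186 = 2.2416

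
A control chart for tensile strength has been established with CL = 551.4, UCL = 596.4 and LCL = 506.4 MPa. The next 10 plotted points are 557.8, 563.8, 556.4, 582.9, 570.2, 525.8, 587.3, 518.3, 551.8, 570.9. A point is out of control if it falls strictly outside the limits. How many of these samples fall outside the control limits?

All 10 points lie within [506.4, 596.4].

0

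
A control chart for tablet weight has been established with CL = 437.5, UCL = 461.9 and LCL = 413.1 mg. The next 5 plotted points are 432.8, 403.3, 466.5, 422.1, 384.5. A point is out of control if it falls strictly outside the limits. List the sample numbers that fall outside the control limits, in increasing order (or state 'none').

2, 3, 5

Compare each point to [413.1, 461.9]: sample 2 = 403.3 < LCL; sample 3 = 466.5 > UCL; sample 5 = 384.5 < LCL.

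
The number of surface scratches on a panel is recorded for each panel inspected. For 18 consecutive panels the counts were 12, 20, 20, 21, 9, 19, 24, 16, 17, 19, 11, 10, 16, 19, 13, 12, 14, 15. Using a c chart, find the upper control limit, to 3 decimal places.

c̄ = (12 + 20 + 20 + 21 + 9 + 19 + 24 + 16 + 17 + 19 + 11 + 10 + 16 + 19 + 13 + 12 + 14 + 15) / 18 = 287 / 18 = 15.9444
UCL = c̄ + 3√c̄ = 15.9444 + 3 × √15.9444 = 15.9444 + 3 × 3.9930 = 27.9236

27.924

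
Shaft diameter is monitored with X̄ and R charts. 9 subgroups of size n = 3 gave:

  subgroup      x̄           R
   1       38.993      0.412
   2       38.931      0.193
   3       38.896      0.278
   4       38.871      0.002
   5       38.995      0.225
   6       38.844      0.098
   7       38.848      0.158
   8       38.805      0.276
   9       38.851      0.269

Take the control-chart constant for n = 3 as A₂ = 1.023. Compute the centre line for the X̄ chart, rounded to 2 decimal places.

38.89

X̄̄ = (38.993 + 38.931 + 38.896 + 38.871 + 38.995 + 38.844 + 38.848 + 38.805 + 38.851) / 9 = 350.0340 / 9 = 38.8927
CL = X̄̄ = 38.8927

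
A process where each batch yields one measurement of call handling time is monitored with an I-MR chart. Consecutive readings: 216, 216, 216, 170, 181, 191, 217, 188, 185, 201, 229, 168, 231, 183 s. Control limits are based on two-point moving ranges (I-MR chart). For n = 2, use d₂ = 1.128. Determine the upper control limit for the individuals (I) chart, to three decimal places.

X̄ = (216 + 216 + 216 + 170 + 181 + 191 + 217 + 188 + 185 + 201 + 229 + 168 + 231 + 183) / 14 = 199.4286
Moving ranges: 0, 0, 46, 11, 10, 26, 29, 3, 16, 28, 61, 63, 48; M̄R̄ = 341.0000 / 13 = 26.2308
UCL = X̄ + 3·M̄R̄/d₂ = 199.4286 + 3 × 26.2308 / 1.128 = 269.1913

269.191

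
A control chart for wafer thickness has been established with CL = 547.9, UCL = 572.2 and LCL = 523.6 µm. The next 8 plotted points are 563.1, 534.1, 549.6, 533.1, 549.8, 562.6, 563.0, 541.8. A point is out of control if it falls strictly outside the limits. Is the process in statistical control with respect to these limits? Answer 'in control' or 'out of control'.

in control

All 8 points lie within [523.6, 572.2].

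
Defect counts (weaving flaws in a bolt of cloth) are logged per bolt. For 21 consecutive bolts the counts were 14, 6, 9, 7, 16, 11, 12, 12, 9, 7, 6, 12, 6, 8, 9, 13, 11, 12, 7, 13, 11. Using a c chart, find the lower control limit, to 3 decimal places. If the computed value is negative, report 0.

0.538

c̄ = (14 + 6 + 9 + 7 + 16 + 11 + 12 + 12 + 9 + 7 + 6 + 12 + 6 + 8 + 9 + 13 + 11 + 12 + 7 + 13 + 11) / 21 = 211 / 21 = 10.0476
LCL = c̄ − 3√c̄ = 10.0476 − 3 × 3.1698 = 0.5382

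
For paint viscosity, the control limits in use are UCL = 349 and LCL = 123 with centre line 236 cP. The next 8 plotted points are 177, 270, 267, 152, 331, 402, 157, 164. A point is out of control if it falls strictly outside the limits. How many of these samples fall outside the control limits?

Compare each point to [123, 349]: sample 6 = 402 > UCL.

1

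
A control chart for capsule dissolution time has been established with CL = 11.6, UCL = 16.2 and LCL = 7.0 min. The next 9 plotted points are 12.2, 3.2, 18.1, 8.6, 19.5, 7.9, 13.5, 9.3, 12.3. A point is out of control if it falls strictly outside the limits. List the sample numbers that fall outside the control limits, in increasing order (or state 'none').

Compare each point to [7.0, 16.2]: sample 2 = 3.2 < LCL; sample 3 = 18.1 > UCL; sample 5 = 19.5 > UCL.

2, 3, 5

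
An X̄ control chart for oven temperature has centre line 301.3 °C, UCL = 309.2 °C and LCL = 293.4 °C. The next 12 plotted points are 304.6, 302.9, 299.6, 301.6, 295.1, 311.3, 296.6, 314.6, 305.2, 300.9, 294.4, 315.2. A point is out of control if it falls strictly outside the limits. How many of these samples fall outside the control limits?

Compare each point to [293.4, 309.2]: sample 6 = 311.3 > UCL; sample 8 = 314.6 > UCL; sample 12 = 315.2 > UCL.

3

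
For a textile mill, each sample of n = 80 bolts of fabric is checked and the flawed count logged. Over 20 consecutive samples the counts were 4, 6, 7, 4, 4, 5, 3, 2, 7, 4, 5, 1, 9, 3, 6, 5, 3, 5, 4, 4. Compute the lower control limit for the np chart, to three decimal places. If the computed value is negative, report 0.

0.000

p̄ = Σdᵢ / (k·n) = 91 / (20 × 80) = 0.05688
LCL = np̄ − 3·√(np̄(1−p̄)) = 4.5500 − 3 × 2.0715 = -1.6646 → 0 (negative, so LCL = 0)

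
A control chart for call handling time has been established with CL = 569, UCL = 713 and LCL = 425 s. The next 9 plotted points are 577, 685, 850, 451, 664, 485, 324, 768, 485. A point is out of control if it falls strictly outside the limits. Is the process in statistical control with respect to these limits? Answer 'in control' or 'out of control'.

Compare each point to [425, 713]: sample 3 = 850 > UCL; sample 7 = 324 < LCL; sample 8 = 768 > UCL.

out of control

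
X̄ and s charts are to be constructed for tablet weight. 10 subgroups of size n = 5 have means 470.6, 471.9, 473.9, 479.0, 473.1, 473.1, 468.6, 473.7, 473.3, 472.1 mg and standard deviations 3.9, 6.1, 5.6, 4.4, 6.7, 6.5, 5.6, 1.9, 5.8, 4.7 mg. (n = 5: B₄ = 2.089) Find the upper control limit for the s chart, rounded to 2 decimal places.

10.70

s̄ = (3.9 + 6.1 + 5.6 + 4.4 + 6.7 + 6.5 + 5.6 + 1.9 + 5.8 + 4.7) / 10 = 5.1200
UCL_s = B₄·s̄ = 2.089 × 5.1200 = 10.6957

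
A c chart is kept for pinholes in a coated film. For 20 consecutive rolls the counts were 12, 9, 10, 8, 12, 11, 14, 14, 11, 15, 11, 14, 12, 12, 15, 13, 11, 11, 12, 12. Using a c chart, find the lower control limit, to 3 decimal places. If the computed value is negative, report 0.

1.579

c̄ = (12 + 9 + 10 + 8 + 12 + 11 + 14 + 14 + 11 + 15 + 11 + 14 + 12 + 12 + 15 + 13 + 11 + 11 + 12 + 12) / 20 = 239 / 20 = 11.9500
LCL = c̄ − 3√c̄ = 11.9500 − 3 × 3.4569 = 1.5794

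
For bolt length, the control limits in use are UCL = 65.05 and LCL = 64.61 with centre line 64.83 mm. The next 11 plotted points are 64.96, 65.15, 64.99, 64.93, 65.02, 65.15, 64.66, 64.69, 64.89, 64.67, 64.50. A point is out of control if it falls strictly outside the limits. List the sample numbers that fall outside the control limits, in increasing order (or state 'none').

Compare each point to [64.61, 65.05]: sample 2 = 65.15 > UCL; sample 6 = 65.15 > UCL; sample 11 = 64.50 < LCL.

2, 6, 11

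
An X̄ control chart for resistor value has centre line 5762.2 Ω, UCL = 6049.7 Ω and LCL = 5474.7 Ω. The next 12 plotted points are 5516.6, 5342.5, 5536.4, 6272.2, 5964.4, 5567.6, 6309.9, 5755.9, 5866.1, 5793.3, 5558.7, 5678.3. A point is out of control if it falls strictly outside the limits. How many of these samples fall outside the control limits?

Compare each point to [5474.7, 6049.7]: sample 2 = 5342.5 < LCL; sample 4 = 6272.2 > UCL; sample 7 = 6309.9 > UCL.

3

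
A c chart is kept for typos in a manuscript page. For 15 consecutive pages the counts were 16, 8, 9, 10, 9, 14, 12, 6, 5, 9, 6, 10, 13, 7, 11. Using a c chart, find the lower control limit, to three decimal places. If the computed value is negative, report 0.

c̄ = (16 + 8 + 9 + 10 + 9 + 14 + 12 + 6 + 5 + 9 + 6 + 10 + 13 + 7 + 11) / 15 = 145 / 15 = 9.6667
LCL = c̄ − 3√c̄ = 9.6667 − 3 × 3.1091 = 0.3393

0.339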